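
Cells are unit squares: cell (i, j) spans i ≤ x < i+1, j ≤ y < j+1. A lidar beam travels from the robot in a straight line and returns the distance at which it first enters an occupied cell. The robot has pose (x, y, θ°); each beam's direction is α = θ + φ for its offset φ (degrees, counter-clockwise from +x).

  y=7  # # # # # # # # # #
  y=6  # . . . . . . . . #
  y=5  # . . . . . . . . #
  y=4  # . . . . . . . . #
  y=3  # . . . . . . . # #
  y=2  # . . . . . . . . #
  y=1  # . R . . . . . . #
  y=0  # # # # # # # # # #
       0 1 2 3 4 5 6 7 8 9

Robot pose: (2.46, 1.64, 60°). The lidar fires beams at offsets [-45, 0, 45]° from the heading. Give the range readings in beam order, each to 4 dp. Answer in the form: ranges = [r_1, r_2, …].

beam 1: φ=-45°, α=15°
  cosα=0.9659 sinα=0.2588 | (2,1) | tMaxX 0.5590 tMaxY 1.3909 | tΔX 1.0353 tΔY 3.8637
    t=0.5590 [x] (3,1)
    t=1.3909 [y] (3,2)
    t=1.5943 [x] (4,2)
    t=2.6296 [x] (5,2)
    t=3.6649 [x] (6,2)
    t=4.7002 [x] (7,2)
    t=5.2546 [y] (7,3)
    t=5.7354 [x] (8,3) — stop
  → r_1 = 5.7354
beam 2: φ=0°, α=60°
  cosα=0.5000 sinα=0.8660 | (2,1) | tMaxX 1.0800 tMaxY 0.4157 | tΔX 2.0000 tΔY 1.1547
    t=0.4157 [y] (2,2)
    t=1.0800 [x] (3,2)
    t=1.5704 [y] (3,3)
    t=2.7251 [y] (3,4)
    t=3.0800 [x] (4,4)
    t=3.8798 [y] (4,5)
    t=5.0345 [y] (4,6)
    t=5.0800 [x] (5,6)
    t=6.1892 [y] (5,7) — stop
  → r_2 = 6.1892
beam 3: φ=45°, α=105°
  cosα=-0.2588 sinα=0.9659 | (2,1) | tMaxX 1.7773 tMaxY 0.3727 | tΔX 3.8637 tΔY 1.0353
    t=0.3727 [y] (2,2)
    t=1.4080 [y] (2,3)
    t=1.7773 [x] (1,3)
    t=2.4433 [y] (1,4)
    t=3.4785 [y] (1,5)
    t=4.5138 [y] (1,6)
    t=5.5491 [y] (1,7) — stop
  → r_3 = 5.5491

ranges = [5.7354, 6.1892, 5.5491]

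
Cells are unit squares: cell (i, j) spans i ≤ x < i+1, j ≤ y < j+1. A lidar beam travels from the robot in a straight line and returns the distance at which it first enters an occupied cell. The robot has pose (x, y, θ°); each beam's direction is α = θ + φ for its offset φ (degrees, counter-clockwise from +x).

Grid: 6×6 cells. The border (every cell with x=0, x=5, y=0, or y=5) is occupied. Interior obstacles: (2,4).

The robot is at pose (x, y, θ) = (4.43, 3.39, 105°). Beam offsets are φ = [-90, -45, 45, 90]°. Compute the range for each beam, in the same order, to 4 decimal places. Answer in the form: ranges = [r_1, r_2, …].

ranges = [0.5901, 1.1400, 1.6512, 3.5510]

beam 1: φ=-90°, α=15°
  d=(0.9659,0.2588)  start (4,3)  tX=0.5901 tY=2.3569  stride 1/|dx|=1.0353 1/|dy|=3.8637
    cross x-line → (5,3), t=0.5901 (wall)
  → r_1 = 0.5901
beam 2: φ=-45°, α=60°
  d=(0.5000,0.8660)  start (4,3)  tX=1.1400 tY=0.7044  stride 1/|dx|=2.0000 1/|dy|=1.1547
    cross y-line → (4,4), t=0.7044
    cross x-line → (5,4), t=1.1400 (wall)
  → r_2 = 1.1400
beam 3: φ=45°, α=150°
  d=(-0.8660,0.5000)  start (4,3)  tX=0.4965 tY=1.2200  stride 1/|dx|=1.1547 1/|dy|=2.0000
    cross x-line → (3,3), t=0.4965
    cross y-line → (3,4), t=1.2200
    cross x-line → (2,4), t=1.6512 (wall)
  → r_3 = 1.6512
beam 4: φ=90°, α=195°
  d=(-0.9659,-0.2588)  start (4,3)  tX=0.4452 tY=1.5068  stride 1/|dx|=1.0353 1/|dy|=3.8637
    cross x-line → (3,3), t=0.4452
    cross x-line → (2,3), t=1.4804
    cross y-line → (2,2), t=1.5068
    cross x-line → (1,2), t=2.5157
    cross x-line → (0,2), t=3.5510 (wall)
  → r_4 = 3.5510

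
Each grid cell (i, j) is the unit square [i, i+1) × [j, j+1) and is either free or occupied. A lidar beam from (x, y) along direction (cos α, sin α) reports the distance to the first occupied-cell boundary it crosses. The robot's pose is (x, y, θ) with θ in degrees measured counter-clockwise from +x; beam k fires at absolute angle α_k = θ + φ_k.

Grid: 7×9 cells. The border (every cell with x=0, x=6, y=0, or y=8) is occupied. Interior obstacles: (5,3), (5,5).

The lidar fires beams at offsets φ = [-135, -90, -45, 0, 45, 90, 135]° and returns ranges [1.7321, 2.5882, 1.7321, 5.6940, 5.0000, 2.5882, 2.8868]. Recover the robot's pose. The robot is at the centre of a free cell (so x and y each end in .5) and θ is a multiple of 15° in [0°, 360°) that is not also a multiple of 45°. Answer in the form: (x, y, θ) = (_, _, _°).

(x, y, θ) = (3.5, 2.5, 75°)

The pose lattice has 33·16 = 528 candidates. Test each by forward raycasting.
  (5.5, 2.5, 255°): beam 1 = 0.5774 ≠ 1.7321 ✗
  (4.5, 5.5, 345°): beam 1 = 4.0415 ≠ 1.7321 ✗
  (1.5, 2.5, 150°): beam 1 = 3.6235 ≠ 1.7321 ✗
  (4.5, 5.5, 30°): beam 1 = 4.6587 ≠ 1.7321 ✗
  (3.5, 2.5, 195°): beam 1 = 3.0000 ≠ 1.7321 ✗
  …
  (3.5, 2.5, 75°): r_1=1.7321, r_2=2.5882, r_3=1.7321, r_4=5.6940, r_5=5.0000, r_6=2.5882, r_7=2.8868 — all match ✓
No second candidate reproduces the full scan.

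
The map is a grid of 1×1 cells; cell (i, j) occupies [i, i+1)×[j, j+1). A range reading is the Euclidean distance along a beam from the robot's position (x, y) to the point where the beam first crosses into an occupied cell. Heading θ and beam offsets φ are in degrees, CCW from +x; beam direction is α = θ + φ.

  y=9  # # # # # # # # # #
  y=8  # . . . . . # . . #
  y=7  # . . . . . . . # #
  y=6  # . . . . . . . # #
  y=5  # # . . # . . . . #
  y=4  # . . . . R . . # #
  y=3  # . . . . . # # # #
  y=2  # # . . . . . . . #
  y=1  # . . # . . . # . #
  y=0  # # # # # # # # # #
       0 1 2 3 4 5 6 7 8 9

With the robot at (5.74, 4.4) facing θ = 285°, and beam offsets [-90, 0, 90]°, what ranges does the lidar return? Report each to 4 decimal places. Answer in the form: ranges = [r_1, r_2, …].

ranges = [4.9072, 1.0046, 3.3750]

beam 1: φ=-90°, α=195°
  d=(-0.9659,-0.2588)  start (5,4)  tX=0.7661 tY=1.5455  stride 1/|dx|=1.0353 1/|dy|=3.8637
    cross x-line → (4,4), t=0.7661
    cross y-line → (4,3), t=1.5455
    cross x-line → (3,3), t=1.8014
    cross x-line → (2,3), t=2.8367
    cross x-line → (1,3), t=3.8719
    cross x-line → (0,3), t=4.9072 (wall)
  → r_1 = 4.9072
beam 2: φ=0°, α=285°
  d=(0.2588,-0.9659)  start (5,4)  tX=1.0046 tY=0.4141  stride 1/|dx|=3.8637 1/|dy|=1.0353
    cross y-line → (5,3), t=0.4141
    cross x-line → (6,3), t=1.0046 (wall)
  → r_2 = 1.0046
beam 3: φ=90°, α=15°
  d=(0.9659,0.2588)  start (5,4)  tX=0.2692 tY=2.3182  stride 1/|dx|=1.0353 1/|dy|=3.8637
    cross x-line → (6,4), t=0.2692
    cross x-line → (7,4), t=1.3044
    cross y-line → (7,5), t=2.3182
    cross x-line → (8,5), t=2.3397
    cross x-line → (9,5), t=3.3750 (wall)
  → r_3 = 3.3750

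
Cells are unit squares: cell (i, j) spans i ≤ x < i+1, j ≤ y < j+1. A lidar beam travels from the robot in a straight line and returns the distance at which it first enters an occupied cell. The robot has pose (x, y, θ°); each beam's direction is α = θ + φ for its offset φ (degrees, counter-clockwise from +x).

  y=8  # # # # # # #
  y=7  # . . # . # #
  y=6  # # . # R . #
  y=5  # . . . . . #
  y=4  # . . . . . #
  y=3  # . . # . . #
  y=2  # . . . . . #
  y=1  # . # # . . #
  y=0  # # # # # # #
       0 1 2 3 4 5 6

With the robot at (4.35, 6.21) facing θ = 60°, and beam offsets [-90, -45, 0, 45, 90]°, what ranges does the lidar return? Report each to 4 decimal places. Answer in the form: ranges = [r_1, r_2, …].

ranges = [1.9053, 1.7082, 1.3000, 1.3523, 0.4041]

beam 1: φ=-90°, α=330°
  direction (0.8660, -0.5000); cell (4,6); t to first gridline: x 0.7506, y 0.4200 (then +1.1547 / +2.0000)
    (4,5) via y @ 0.4200
    (5,5) via x @ 0.7506
    (6,5) via x @ 1.9053  # hit
  → r_1 = 1.9053
beam 2: φ=-45°, α=15°
  direction (0.9659, 0.2588); cell (4,6); t to first gridline: x 0.6729, y 3.0523 (then +1.0353 / +3.8637)
    (5,6) via x @ 0.6729
    (6,6) via x @ 1.7082  # hit
  → r_2 = 1.7082
beam 3: φ=0°, α=60°
  direction (0.5000, 0.8660); cell (4,6); t to first gridline: x 1.3000, y 0.9122 (then +2.0000 / +1.1547)
    (4,7) via y @ 0.9122
    (5,7) via x @ 1.3000  # hit
  → r_3 = 1.3000
beam 4: φ=45°, α=105°
  direction (-0.2588, 0.9659); cell (4,6); t to first gridline: x 1.3523, y 0.8179 (then +3.8637 / +1.0353)
    (4,7) via y @ 0.8179
    (3,7) via x @ 1.3523  # hit
  → r_4 = 1.3523
beam 5: φ=90°, α=150°
  direction (-0.8660, 0.5000); cell (4,6); t to first gridline: x 0.4041, y 1.5800 (then +1.1547 / +2.0000)
    (3,6) via x @ 0.4041  # hit
  → r_5 = 0.4041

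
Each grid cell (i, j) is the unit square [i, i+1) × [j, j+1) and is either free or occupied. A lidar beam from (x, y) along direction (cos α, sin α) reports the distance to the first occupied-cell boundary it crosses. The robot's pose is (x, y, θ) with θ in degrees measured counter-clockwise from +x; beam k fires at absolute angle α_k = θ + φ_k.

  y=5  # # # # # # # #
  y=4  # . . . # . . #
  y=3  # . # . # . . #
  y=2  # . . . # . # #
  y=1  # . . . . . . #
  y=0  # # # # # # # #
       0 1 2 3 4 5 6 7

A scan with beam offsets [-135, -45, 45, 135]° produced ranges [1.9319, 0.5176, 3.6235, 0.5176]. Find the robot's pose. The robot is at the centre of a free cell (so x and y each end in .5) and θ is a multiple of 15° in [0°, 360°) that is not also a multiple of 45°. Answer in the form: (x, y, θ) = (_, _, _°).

(x, y, θ) = (4.5, 1.5, 120°)

Enumerate (i+0.5, j+0.5, θ) over the 19 free cells and 16 admissible headings. For each, cast all 4 beams and compare to the given ranges.
  (5.5, 4.5, 30°): beam 2 = 1.5529 ≠ 0.5176 ✗
  (3.5, 2.5, 150°): beam 1 = 0.5176 ≠ 1.9319 ✗
  (3.5, 2.5, 30°): beam 1 = 1.5529 ≠ 1.9319 ✗
  (6.5, 3.5, 195°): beam 1 = 1.0000 ≠ 1.9319 ✗
  (2.5, 1.5, 345°): beam 1 = 1.0000 ≠ 1.9319 ✗
  …
  (4.5, 1.5, 120°): r_1=1.9319, r_2=0.5176, r_3=3.6235, r_4=0.5176 — all match ✓
Only this pose fits every beam.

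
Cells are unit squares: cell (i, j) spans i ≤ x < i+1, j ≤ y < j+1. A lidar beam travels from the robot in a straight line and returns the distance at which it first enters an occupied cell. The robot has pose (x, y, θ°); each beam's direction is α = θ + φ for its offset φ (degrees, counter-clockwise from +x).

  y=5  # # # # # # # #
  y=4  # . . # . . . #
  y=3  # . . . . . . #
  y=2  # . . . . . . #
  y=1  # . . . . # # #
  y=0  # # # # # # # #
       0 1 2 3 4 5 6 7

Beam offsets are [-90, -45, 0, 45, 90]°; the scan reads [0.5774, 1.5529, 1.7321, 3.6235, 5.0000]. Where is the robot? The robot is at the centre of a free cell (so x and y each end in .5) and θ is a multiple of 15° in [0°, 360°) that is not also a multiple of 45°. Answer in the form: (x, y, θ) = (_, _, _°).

Candidates: 21 free-cell centres × 16 headings = 336 poses. Raycast each; keep the one whose scan matches to 4 dp.
  (2.5, 1.5, 255°): beam 1 = 1.5529 ≠ 0.5774 ✗
  (2.5, 1.5, 150°): beam 1 = 2.8868 ≠ 0.5774 ✗
  (5.5, 4.5, 210°): beam 3 = 5.1962 ≠ 1.7321 ✗
  (1.5, 3.5, 30°): beam 1 = 2.8868 ≠ 0.5774 ✗
  …
  (1.5, 2.5, 300°): r_1=0.5774, r_2=1.5529, r_3=1.7321, r_4=3.6235, r_5=5.0000 — all match ✓
Only this pose fits every beam.

(x, y, θ) = (1.5, 2.5, 300°)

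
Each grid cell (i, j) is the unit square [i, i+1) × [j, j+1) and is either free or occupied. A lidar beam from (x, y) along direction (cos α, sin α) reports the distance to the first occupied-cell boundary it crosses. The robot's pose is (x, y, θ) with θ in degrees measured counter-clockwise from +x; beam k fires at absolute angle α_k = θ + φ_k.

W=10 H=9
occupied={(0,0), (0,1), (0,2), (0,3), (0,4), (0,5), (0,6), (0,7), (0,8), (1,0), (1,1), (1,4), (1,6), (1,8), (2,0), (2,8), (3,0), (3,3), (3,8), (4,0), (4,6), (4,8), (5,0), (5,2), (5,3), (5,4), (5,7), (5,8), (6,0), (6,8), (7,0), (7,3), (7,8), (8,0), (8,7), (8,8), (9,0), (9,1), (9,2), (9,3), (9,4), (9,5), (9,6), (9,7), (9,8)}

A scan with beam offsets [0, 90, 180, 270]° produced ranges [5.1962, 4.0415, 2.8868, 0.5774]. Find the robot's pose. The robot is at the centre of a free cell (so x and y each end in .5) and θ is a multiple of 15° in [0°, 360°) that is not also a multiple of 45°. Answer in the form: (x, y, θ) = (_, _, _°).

(x, y, θ) = (3.5, 4.5, 30°)

Enumerate (i+0.5, j+0.5, θ) over the 45 free cells and 16 admissible headings. For each, cast all 4 beams and compare to the given ranges.
  (6.5, 2.5, 195°): beam 1 = 0.5176 ≠ 5.1962 ✗
  (8.5, 1.5, 75°): beam 1 = 1.9319 ≠ 5.1962 ✗
  (3.5, 6.5, 285°): beam 1 = 5.6940 ≠ 5.1962 ✗
  …
  (3.5, 4.5, 30°): r_1=5.1962, r_2=4.0415, r_3=2.8868, r_4=0.5774 — all match ✓
Unique over the lattice → pose = (3.5, 4.5, 30°).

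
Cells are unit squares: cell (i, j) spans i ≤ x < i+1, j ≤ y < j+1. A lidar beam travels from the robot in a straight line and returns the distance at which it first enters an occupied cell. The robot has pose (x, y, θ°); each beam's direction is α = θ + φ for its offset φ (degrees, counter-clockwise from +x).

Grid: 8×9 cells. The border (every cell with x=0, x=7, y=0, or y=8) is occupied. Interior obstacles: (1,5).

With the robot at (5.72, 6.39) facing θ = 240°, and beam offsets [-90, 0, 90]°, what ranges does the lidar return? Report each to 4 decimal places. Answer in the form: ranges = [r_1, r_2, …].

ranges = [3.2200, 6.2238, 1.4780]

beam 1: φ=-90°, α=150°
  d=(-0.8660,0.5000)  start (5,6)  tX=0.8314 tY=1.2200  stride 1/|dx|=1.1547 1/|dy|=2.0000
    cross x-line → (4,6), t=0.8314
    cross y-line → (4,7), t=1.2200
    cross x-line → (3,7), t=1.9861
    cross x-line → (2,7), t=3.1408
    cross y-line → (2,8), t=3.2200 (wall)
  → r_1 = 3.2200
beam 2: φ=0°, α=240°
  d=(-0.5000,-0.8660)  start (5,6)  tX=1.4400 tY=0.4503  stride 1/|dx|=2.0000 1/|dy|=1.1547
    cross y-line → (5,5), t=0.4503
    cross x-line → (4,5), t=1.4400
    cross y-line → (4,4), t=1.6050
    cross y-line → (4,3), t=2.7597
    cross x-line → (3,3), t=3.4400
    cross y-line → (3,2), t=3.9144
    cross y-line → (3,1), t=5.0691
    cross x-line → (2,1), t=5.4400
    cross y-line → (2,0), t=6.2238 (wall)
  → r_2 = 6.2238
beam 3: φ=90°, α=330°
  d=(0.8660,-0.5000)  start (5,6)  tX=0.3233 tY=0.7800  stride 1/|dx|=1.1547 1/|dy|=2.0000
    cross x-line → (6,6), t=0.3233
    cross y-line → (6,5), t=0.7800
    cross x-line → (7,5), t=1.4780 (wall)
  → r_3 = 1.4780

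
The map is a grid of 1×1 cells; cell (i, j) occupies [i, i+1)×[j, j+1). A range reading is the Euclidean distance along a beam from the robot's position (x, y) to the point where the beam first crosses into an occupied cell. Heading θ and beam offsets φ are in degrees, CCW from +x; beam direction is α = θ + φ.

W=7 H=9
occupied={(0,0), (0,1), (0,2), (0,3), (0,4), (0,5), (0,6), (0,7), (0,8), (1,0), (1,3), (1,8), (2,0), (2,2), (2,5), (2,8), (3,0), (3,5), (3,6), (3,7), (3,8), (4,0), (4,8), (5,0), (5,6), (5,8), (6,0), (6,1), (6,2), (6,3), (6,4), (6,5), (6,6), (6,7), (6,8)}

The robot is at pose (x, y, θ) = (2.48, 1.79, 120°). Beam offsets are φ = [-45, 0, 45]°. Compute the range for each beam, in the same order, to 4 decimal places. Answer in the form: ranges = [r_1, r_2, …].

beam 1: φ=-45°, α=75°
  dir = (cos 75°, sin 75°) = (0.2588, 0.9659); from cell (2,1)
  next x-line at t=2.0091, next y-line at t=0.2174; Δt_x=3.8637, Δt_y=1.0353
    y: enter (2,2) at t=0.2174 ← occupied
  → r_1 = 0.2174
beam 2: φ=0°, α=120°
  dir = (cos 120°, sin 120°) = (-0.5000, 0.8660); from cell (2,1)
  next x-line at t=0.9600, next y-line at t=0.2425; Δt_x=2.0000, Δt_y=1.1547
    y: enter (2,2) at t=0.2425 ← occupied
  → r_2 = 0.2425
beam 3: φ=45°, α=165°
  dir = (cos 165°, sin 165°) = (-0.9659, 0.2588); from cell (2,1)
  next x-line at t=0.4969, next y-line at t=0.8114; Δt_x=1.0353, Δt_y=3.8637
    x: enter (1,1) at t=0.4969
    y: enter (1,2) at t=0.8114
    x: enter (0,2) at t=1.5322 ← occupied
  → r_3 = 1.5322

ranges = [0.2174, 0.2425, 1.5322]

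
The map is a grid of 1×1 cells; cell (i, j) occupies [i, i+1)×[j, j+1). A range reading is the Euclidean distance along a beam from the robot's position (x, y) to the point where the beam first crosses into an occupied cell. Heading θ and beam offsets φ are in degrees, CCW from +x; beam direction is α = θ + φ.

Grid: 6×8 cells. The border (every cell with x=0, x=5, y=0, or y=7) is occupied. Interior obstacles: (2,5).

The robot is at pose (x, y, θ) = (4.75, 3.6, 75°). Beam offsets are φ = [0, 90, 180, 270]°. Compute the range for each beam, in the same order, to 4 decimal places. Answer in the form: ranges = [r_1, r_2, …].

ranges = [0.9659, 3.8823, 2.6917, 0.2588]

beam 1: φ=0°, α=75°
  d=(0.2588,0.9659)  start (4,3)  tX=0.9659 tY=0.4141  stride 1/|dx|=3.8637 1/|dy|=1.0353
    cross y-line → (4,4), t=0.4141
    cross x-line → (5,4), t=0.9659 (wall)
  → r_1 = 0.9659
beam 2: φ=90°, α=165°
  d=(-0.9659,0.2588)  start (4,3)  tX=0.7765 tY=1.5455  stride 1/|dx|=1.0353 1/|dy|=3.8637
    cross x-line → (3,3), t=0.7765
    cross y-line → (3,4), t=1.5455
    cross x-line → (2,4), t=1.8117
    cross x-line → (1,4), t=2.8470
    cross x-line → (0,4), t=3.8823 (wall)
  → r_2 = 3.8823
beam 3: φ=180°, α=255°
  d=(-0.2588,-0.9659)  start (4,3)  tX=2.8978 tY=0.6212  stride 1/|dx|=3.8637 1/|dy|=1.0353
    cross y-line → (4,2), t=0.6212
    cross y-line → (4,1), t=1.6564
    cross y-line → (4,0), t=2.6917 (wall)
  → r_3 = 2.6917
beam 4: φ=270°, α=345°
  d=(0.9659,-0.2588)  start (4,3)  tX=0.2588 tY=2.3182  stride 1/|dx|=1.0353 1/|dy|=3.8637
    cross x-line → (5,3), t=0.2588 (wall)
  → r_4 = 0.2588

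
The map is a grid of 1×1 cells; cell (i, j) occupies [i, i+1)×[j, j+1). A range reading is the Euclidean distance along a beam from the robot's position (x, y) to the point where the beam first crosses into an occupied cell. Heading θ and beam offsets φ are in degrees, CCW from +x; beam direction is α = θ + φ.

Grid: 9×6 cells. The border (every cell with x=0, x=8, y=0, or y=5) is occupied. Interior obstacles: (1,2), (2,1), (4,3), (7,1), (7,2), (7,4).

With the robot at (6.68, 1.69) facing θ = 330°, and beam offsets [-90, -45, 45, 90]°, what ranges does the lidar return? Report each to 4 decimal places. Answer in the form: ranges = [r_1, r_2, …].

ranges = [0.7967, 0.7143, 0.3313, 0.6400]

beam 1: φ=-90°, α=240°
  d=(-0.5000,-0.8660)  start (6,1)  tX=1.3600 tY=0.7967  stride 1/|dx|=2.0000 1/|dy|=1.1547
    cross y-line → (6,0), t=0.7967 (wall)
  → r_1 = 0.7967
beam 2: φ=-45°, α=285°
  d=(0.2588,-0.9659)  start (6,1)  tX=1.2364 tY=0.7143  stride 1/|dx|=3.8637 1/|dy|=1.0353
    cross y-line → (6,0), t=0.7143 (wall)
  → r_2 = 0.7143
beam 3: φ=45°, α=15°
  d=(0.9659,0.2588)  start (6,1)  tX=0.3313 tY=1.1977  stride 1/|dx|=1.0353 1/|dy|=3.8637
    cross x-line → (7,1), t=0.3313 (wall)
  → r_3 = 0.3313
beam 4: φ=90°, α=60°
  d=(0.5000,0.8660)  start (6,1)  tX=0.6400 tY=0.3580  stride 1/|dx|=2.0000 1/|dy|=1.1547
    cross y-line → (6,2), t=0.3580
    cross x-line → (7,2), t=0.6400 (wall)
  → r_4 = 0.6400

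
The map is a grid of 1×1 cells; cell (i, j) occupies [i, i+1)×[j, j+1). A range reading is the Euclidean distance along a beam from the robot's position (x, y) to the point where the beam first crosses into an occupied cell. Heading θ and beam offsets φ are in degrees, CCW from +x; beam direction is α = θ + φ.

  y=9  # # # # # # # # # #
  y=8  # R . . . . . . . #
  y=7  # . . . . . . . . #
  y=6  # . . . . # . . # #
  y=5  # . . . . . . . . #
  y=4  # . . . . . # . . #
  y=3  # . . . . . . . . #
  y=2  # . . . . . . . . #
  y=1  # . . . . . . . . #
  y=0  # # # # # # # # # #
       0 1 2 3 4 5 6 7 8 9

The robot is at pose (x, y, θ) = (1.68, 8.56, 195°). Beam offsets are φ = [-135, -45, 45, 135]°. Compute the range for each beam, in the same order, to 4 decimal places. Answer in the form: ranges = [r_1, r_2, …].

beam 1: φ=-135°, α=60°
  dir = (cos 60°, sin 60°) = (0.5000, 0.8660); from cell (1,8)
  next x-line at t=0.6400, next y-line at t=0.5081; Δt_x=2.0000, Δt_y=1.1547
    y: enter (1,9) at t=0.5081 ← occupied
  → r_1 = 0.5081
beam 2: φ=-45°, α=150°
  dir = (cos 150°, sin 150°) = (-0.8660, 0.5000); from cell (1,8)
  next x-line at t=0.7852, next y-line at t=0.8800; Δt_x=1.1547, Δt_y=2.0000
    x: enter (0,8) at t=0.7852 ← occupied
  → r_2 = 0.7852
beam 3: φ=45°, α=240°
  dir = (cos 240°, sin 240°) = (-0.5000, -0.8660); from cell (1,8)
  next x-line at t=1.3600, next y-line at t=0.6466; Δt_x=2.0000, Δt_y=1.1547
    y: enter (1,7) at t=0.6466
    x: enter (0,7) at t=1.3600 ← occupied
  → r_3 = 1.3600
beam 4: φ=135°, α=330°
  dir = (cos 330°, sin 330°) = (0.8660, -0.5000); from cell (1,8)
  next x-line at t=0.3695, next y-line at t=1.1200; Δt_x=1.1547, Δt_y=2.0000
    x: enter (2,8) at t=0.3695
    y: enter (2,7) at t=1.1200
    x: enter (3,7) at t=1.5242
    x: enter (4,7) at t=2.6789
    y: enter (4,6) at t=3.1200
    x: enter (5,6) at t=3.8336 ← occupied
  → r_4 = 3.8336

ranges = [0.5081, 0.7852, 1.3600, 3.8336]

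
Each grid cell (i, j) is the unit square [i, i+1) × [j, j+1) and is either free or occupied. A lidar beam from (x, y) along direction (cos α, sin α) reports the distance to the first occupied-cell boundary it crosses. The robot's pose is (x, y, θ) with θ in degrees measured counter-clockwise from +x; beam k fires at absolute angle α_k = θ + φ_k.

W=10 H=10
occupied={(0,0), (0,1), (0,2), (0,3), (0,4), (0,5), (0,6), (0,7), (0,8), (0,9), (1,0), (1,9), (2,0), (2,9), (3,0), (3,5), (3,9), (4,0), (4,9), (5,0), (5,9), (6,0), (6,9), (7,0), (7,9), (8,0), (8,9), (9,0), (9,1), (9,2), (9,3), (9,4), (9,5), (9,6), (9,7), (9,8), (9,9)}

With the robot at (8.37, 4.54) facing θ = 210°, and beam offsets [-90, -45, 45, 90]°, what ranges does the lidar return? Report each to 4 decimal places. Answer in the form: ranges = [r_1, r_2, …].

ranges = [5.1500, 4.5242, 3.6649, 1.2600]

beam 1: φ=-90°, α=120°
  d=(-0.5000,0.8660)  start (8,4)  tX=0.7400 tY=0.5312  stride 1/|dx|=2.0000 1/|dy|=1.1547
    cross y-line → (8,5), t=0.5312
    cross x-line → (7,5), t=0.7400
    cross y-line → (7,6), t=1.6859
    cross x-line → (6,6), t=2.7400
    cross y-line → (6,7), t=2.8406
    cross y-line → (6,8), t=3.9953
    cross x-line → (5,8), t=4.7400
    cross y-line → (5,9), t=5.1500 (wall)
  → r_1 = 5.1500
beam 2: φ=-45°, α=165°
  d=(-0.9659,0.2588)  start (8,4)  tX=0.3831 tY=1.7773  stride 1/|dx|=1.0353 1/|dy|=3.8637
    cross x-line → (7,4), t=0.3831
    cross x-line → (6,4), t=1.4183
    cross y-line → (6,5), t=1.7773
    cross x-line → (5,5), t=2.4536
    cross x-line → (4,5), t=3.4889
    cross x-line → (3,5), t=4.5242 (wall)
  → r_2 = 4.5242
beam 3: φ=45°, α=255°
  d=(-0.2588,-0.9659)  start (8,4)  tX=1.4296 tY=0.5590  stride 1/|dx|=3.8637 1/|dy|=1.0353
    cross y-line → (8,3), t=0.5590
    cross x-line → (7,3), t=1.4296
    cross y-line → (7,2), t=1.5943
    cross y-line → (7,1), t=2.6296
    cross y-line → (7,0), t=3.6649 (wall)
  → r_3 = 3.6649
beam 4: φ=90°, α=300°
  d=(0.5000,-0.8660)  start (8,4)  tX=1.2600 tY=0.6235  stride 1/|dx|=2.0000 1/|dy|=1.1547
    cross y-line → (8,3), t=0.6235
    cross x-line → (9,3), t=1.2600 (wall)
  → r_4 = 1.2600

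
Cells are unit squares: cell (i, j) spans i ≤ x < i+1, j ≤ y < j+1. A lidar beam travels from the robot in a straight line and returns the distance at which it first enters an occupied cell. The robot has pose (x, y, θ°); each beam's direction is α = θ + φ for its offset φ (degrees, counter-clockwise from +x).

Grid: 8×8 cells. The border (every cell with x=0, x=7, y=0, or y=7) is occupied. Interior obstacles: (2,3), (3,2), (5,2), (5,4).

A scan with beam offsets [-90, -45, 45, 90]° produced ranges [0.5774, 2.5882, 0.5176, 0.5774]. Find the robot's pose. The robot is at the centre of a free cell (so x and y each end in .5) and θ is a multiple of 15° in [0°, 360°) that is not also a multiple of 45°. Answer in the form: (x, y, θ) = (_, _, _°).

Candidates: 32 free-cell centres × 16 headings = 512 poses. Raycast each; keep the one whose scan matches to 4 dp.
  (6.5, 6.5, 165°): beam 1 = 0.5176 ≠ 0.5774 ✗
  (3.5, 4.5, 60°): beam 1 = 4.0415 ≠ 0.5774 ✗
  (1.5, 3.5, 15°): beam 1 = 2.5882 ≠ 0.5774 ✗
  …
  (3.5, 1.5, 210°): r_1=0.5774, r_2=2.5882, r_3=0.5176, r_4=0.5774 — all match ✓
No second candidate reproduces the full scan.

(x, y, θ) = (3.5, 1.5, 210°)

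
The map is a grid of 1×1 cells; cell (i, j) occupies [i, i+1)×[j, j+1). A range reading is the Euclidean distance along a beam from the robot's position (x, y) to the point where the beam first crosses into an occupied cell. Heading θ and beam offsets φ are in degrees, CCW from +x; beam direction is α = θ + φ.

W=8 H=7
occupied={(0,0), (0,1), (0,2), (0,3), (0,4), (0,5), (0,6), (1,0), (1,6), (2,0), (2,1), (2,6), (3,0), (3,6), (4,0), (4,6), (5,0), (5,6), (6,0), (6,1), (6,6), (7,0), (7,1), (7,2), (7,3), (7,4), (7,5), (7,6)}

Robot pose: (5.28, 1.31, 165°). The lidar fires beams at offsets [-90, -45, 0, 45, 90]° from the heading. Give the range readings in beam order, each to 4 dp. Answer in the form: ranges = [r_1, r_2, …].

ranges = [4.8554, 5.4155, 2.3604, 0.6200, 0.3209]

beam 1: φ=-90°, α=75°
  dir = (cos 75°, sin 75°) = (0.2588, 0.9659); from cell (5,1)
  next x-line at t=2.7819, next y-line at t=0.7143; Δt_x=3.8637, Δt_y=1.0353
    y: enter (5,2) at t=0.7143
    y: enter (5,3) at t=1.7496
    x: enter (6,3) at t=2.7819
    y: enter (6,4) at t=2.7849
    y: enter (6,5) at t=3.8202
    y: enter (6,6) at t=4.8554 ← occupied
  → r_1 = 4.8554
beam 2: φ=-45°, α=120°
  dir = (cos 120°, sin 120°) = (-0.5000, 0.8660); from cell (5,1)
  next x-line at t=0.5600, next y-line at t=0.7967; Δt_x=2.0000, Δt_y=1.1547
    x: enter (4,1) at t=0.5600
    y: enter (4,2) at t=0.7967
    y: enter (4,3) at t=1.9514
    x: enter (3,3) at t=2.5600
    y: enter (3,4) at t=3.1061
    y: enter (3,5) at t=4.2608
    x: enter (2,5) at t=4.5600
    y: enter (2,6) at t=5.4155 ← occupied
  → r_2 = 5.4155
beam 3: φ=0°, α=165°
  dir = (cos 165°, sin 165°) = (-0.9659, 0.2588); from cell (5,1)
  next x-line at t=0.2899, next y-line at t=2.6660; Δt_x=1.0353, Δt_y=3.8637
    x: enter (4,1) at t=0.2899
    x: enter (3,1) at t=1.3252
    x: enter (2,1) at t=2.3604 ← occupied
  → r_3 = 2.3604
beam 4: φ=45°, α=210°
  dir = (cos 210°, sin 210°) = (-0.8660, -0.5000); from cell (5,1)
  next x-line at t=0.3233, next y-line at t=0.6200; Δt_x=1.1547, Δt_y=2.0000
    x: enter (4,1) at t=0.3233
    y: enter (4,0) at t=0.6200 ← occupied
  → r_4 = 0.6200
beam 5: φ=90°, α=255°
  dir = (cos 255°, sin 255°) = (-0.2588, -0.9659); from cell (5,1)
  next x-line at t=1.0818, next y-line at t=0.3209; Δt_x=3.8637, Δt_y=1.0353
    y: enter (5,0) at t=0.3209 ← occupied
  → r_5 = 0.3209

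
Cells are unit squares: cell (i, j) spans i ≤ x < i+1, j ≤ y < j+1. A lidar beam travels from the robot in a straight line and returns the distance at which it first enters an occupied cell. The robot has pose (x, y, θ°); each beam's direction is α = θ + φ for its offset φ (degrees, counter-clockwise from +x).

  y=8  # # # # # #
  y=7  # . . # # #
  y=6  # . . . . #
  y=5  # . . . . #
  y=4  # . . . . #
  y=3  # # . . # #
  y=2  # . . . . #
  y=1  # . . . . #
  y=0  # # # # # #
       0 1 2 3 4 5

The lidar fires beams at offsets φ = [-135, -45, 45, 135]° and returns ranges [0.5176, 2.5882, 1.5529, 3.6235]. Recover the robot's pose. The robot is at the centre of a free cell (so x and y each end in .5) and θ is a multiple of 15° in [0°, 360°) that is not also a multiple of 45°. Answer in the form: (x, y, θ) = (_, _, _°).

The pose lattice has 24·16 = 384 candidates. Test each by forward raycasting.
  (3.5, 5.5, 165°): beam 1 = 1.7321 ≠ 0.5176 ✗
  (1.5, 1.5, 255°): beam 1 = 1.0000 ≠ 0.5176 ✗
  (4.5, 4.5, 195°): beam 1 = 1.0000 ≠ 0.5176 ✗
  (4.5, 1.5, 330°): beam 1 = 1.9319 ≠ 0.5176 ✗
  (1.5, 1.5, 240°): beam 1 = 1.5529 ≠ 0.5176 ✗
  …
  (2.5, 3.5, 300°): r_1=0.5176, r_2=2.5882, r_3=1.5529, r_4=3.6235 — all match ✓
Only this pose fits every beam.

(x, y, θ) = (2.5, 3.5, 300°)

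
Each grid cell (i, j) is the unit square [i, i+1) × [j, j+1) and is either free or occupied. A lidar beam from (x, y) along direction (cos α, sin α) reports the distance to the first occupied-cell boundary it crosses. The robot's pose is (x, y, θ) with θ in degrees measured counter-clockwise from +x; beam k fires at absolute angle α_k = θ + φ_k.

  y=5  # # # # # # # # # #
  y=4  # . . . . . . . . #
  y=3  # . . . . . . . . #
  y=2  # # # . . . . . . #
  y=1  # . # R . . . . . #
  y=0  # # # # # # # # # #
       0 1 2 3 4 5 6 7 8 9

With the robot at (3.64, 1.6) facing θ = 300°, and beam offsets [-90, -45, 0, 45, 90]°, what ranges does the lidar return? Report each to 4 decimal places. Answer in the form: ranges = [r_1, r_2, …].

beam 1: φ=-90°, α=210°
  cosα=-0.8660 sinα=-0.5000 | (3,1) | tMaxX 0.7390 tMaxY 1.2000 | tΔX 1.1547 tΔY 2.0000
    t=0.7390 [x] (2,1) — stop
  → r_1 = 0.7390
beam 2: φ=-45°, α=255°
  cosα=-0.2588 sinα=-0.9659 | (3,1) | tMaxX 2.4728 tMaxY 0.6212 | tΔX 3.8637 tΔY 1.0353
    t=0.6212 [y] (3,0) — stop
  → r_2 = 0.6212
beam 3: φ=0°, α=300°
  cosα=0.5000 sinα=-0.8660 | (3,1) | tMaxX 0.7200 tMaxY 0.6928 | tΔX 2.0000 tΔY 1.1547
    t=0.6928 [y] (3,0) — stop
  → r_3 = 0.6928
beam 4: φ=45°, α=345°
  cosα=0.9659 sinα=-0.2588 | (3,1) | tMaxX 0.3727 tMaxY 2.3182 | tΔX 1.0353 tΔY 3.8637
    t=0.3727 [x] (4,1)
    t=1.4080 [x] (5,1)
    t=2.3182 [y] (5,0) — stop
  → r_4 = 2.3182
beam 5: φ=90°, α=30°
  cosα=0.8660 sinα=0.5000 | (3,1) | tMaxX 0.4157 tMaxY 0.8000 | tΔX 1.1547 tΔY 2.0000
    t=0.4157 [x] (4,1)
    t=0.8000 [y] (4,2)
    t=1.5704 [x] (5,2)
    t=2.7251 [x] (6,2)
    t=2.8000 [y] (6,3)
    t=3.8798 [x] (7,3)
    t=4.8000 [y] (7,4)
    t=5.0345 [x] (8,4)
    t=6.1892 [x] (9,4) — stop
  → r_5 = 6.1892

ranges = [0.7390, 0.6212, 0.6928, 2.3182, 6.1892]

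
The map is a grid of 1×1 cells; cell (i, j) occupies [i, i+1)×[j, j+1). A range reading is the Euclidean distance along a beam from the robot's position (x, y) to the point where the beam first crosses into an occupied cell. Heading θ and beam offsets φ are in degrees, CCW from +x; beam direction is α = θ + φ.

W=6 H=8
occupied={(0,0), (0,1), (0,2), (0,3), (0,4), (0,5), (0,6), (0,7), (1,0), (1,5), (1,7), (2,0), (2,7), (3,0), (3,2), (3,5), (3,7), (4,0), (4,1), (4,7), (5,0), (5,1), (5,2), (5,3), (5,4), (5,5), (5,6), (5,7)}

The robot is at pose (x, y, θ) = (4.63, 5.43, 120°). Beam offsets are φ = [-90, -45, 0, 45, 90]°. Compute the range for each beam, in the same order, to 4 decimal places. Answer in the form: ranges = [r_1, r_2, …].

beam 1: φ=-90°, α=30°
  dir = (cos 30°, sin 30°) = (0.8660, 0.5000); from cell (4,5)
  next x-line at t=0.4272, next y-line at t=1.1400; Δt_x=1.1547, Δt_y=2.0000
    x: enter (5,5) at t=0.4272 ← occupied
  → r_1 = 0.4272
beam 2: φ=-45°, α=75°
  dir = (cos 75°, sin 75°) = (0.2588, 0.9659); from cell (4,5)
  next x-line at t=1.4296, next y-line at t=0.5901; Δt_x=3.8637, Δt_y=1.0353
    y: enter (4,6) at t=0.5901
    x: enter (5,6) at t=1.4296 ← occupied
  → r_2 = 1.4296
beam 3: φ=0°, α=120°
  dir = (cos 120°, sin 120°) = (-0.5000, 0.8660); from cell (4,5)
  next x-line at t=1.2600, next y-line at t=0.6582; Δt_x=2.0000, Δt_y=1.1547
    y: enter (4,6) at t=0.6582
    x: enter (3,6) at t=1.2600
    y: enter (3,7) at t=1.8129 ← occupied
  → r_3 = 1.8129
beam 4: φ=45°, α=165°
  dir = (cos 165°, sin 165°) = (-0.9659, 0.2588); from cell (4,5)
  next x-line at t=0.6522, next y-line at t=2.2023; Δt_x=1.0353, Δt_y=3.8637
    x: enter (3,5) at t=0.6522 ← occupied
  → r_4 = 0.6522
beam 5: φ=90°, α=210°
  dir = (cos 210°, sin 210°) = (-0.8660, -0.5000); from cell (4,5)
  next x-line at t=0.7275, next y-line at t=0.8600; Δt_x=1.1547, Δt_y=2.0000
    x: enter (3,5) at t=0.7275 ← occupied
  → r_5 = 0.7275

ranges = [0.4272, 1.4296, 1.8129, 0.6522, 0.7275]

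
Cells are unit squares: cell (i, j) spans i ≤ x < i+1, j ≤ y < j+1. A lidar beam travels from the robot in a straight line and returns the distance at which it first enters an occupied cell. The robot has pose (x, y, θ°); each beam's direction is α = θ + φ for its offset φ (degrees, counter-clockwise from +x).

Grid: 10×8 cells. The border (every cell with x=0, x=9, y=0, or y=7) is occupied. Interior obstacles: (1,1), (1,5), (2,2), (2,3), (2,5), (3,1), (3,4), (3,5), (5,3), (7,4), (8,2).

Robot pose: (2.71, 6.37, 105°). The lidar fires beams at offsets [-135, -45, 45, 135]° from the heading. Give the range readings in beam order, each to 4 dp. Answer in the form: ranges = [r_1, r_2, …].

ranges = [0.7400, 0.7275, 1.2600, 0.4272]

beam 1: φ=-135°, α=330°
  cosα=0.8660 sinα=-0.5000 | (2,6) | tMaxX 0.3349 tMaxY 0.7400 | tΔX 1.1547 tΔY 2.0000
    t=0.3349 [x] (3,6)
    t=0.7400 [y] (3,5) — stop
  → r_1 = 0.7400
beam 2: φ=-45°, α=60°
  cosα=0.5000 sinα=0.8660 | (2,6) | tMaxX 0.5800 tMaxY 0.7275 | tΔX 2.0000 tΔY 1.1547
    t=0.5800 [x] (3,6)
    t=0.7275 [y] (3,7) — stop
  → r_2 = 0.7275
beam 3: φ=45°, α=150°
  cosα=-0.8660 sinα=0.5000 | (2,6) | tMaxX 0.8198 tMaxY 1.2600 | tΔX 1.1547 tΔY 2.0000
    t=0.8198 [x] (1,6)
    t=1.2600 [y] (1,7) — stop
  → r_3 = 1.2600
beam 4: φ=135°, α=240°
  cosα=-0.5000 sinα=-0.8660 | (2,6) | tMaxX 1.4200 tMaxY 0.4272 | tΔX 2.0000 tΔY 1.1547
    t=0.4272 [y] (2,5) — stop
  → r_4 = 0.4272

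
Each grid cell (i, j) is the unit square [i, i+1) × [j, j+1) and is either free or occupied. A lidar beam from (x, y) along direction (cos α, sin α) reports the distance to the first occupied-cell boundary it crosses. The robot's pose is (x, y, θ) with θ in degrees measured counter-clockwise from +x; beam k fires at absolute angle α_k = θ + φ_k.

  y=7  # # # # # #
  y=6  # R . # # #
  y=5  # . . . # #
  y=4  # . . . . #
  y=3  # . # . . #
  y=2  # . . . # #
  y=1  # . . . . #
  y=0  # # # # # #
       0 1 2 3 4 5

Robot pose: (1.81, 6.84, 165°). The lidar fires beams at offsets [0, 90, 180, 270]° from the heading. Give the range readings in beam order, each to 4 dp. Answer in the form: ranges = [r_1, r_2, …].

ranges = [0.6182, 3.1296, 1.2320, 0.1656]

beam 1: φ=0°, α=165°
  direction (-0.9659, 0.2588); cell (1,6); t to first gridline: x 0.8386, y 0.6182 (then +1.0353 / +3.8637)
    (1,7) via y @ 0.6182  # hit
  → r_1 = 0.6182
beam 2: φ=90°, α=255°
  direction (-0.2588, -0.9659); cell (1,6); t to first gridline: x 3.1296, y 0.8696 (then +3.8637 / +1.0353)
    (1,5) via y @ 0.8696
    (1,4) via y @ 1.9049
    (1,3) via y @ 2.9402
    (0,3) via x @ 3.1296  # hit
  → r_2 = 3.1296
beam 3: φ=180°, α=345°
  direction (0.9659, -0.2588); cell (1,6); t to first gridline: x 0.1967, y 3.2455 (then +1.0353 / +3.8637)
    (2,6) via x @ 0.1967
    (3,6) via x @ 1.2320  # hit
  → r_3 = 1.2320
beam 4: φ=270°, α=75°
  direction (0.2588, 0.9659); cell (1,6); t to first gridline: x 0.7341, y 0.1656 (then +3.8637 / +1.0353)
    (1,7) via y @ 0.1656  # hit
  → r_4 = 0.1656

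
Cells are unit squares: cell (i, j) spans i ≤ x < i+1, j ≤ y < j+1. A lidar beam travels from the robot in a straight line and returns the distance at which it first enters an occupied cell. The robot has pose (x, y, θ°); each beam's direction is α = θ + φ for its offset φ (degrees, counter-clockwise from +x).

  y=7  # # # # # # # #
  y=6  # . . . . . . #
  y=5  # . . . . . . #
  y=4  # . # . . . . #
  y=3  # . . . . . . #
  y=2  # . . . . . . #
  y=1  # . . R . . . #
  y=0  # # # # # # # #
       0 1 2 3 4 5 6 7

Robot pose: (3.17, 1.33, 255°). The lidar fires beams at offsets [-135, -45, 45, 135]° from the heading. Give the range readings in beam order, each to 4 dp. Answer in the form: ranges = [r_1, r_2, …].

ranges = [4.3400, 0.6600, 0.3811, 4.4225]

beam 1: φ=-135°, α=120°
  d=(-0.5000,0.8660)  start (3,1)  tX=0.3400 tY=0.7736  stride 1/|dx|=2.0000 1/|dy|=1.1547
    cross x-line → (2,1), t=0.3400
    cross y-line → (2,2), t=0.7736
    cross y-line → (2,3), t=1.9283
    cross x-line → (1,3), t=2.3400
    cross y-line → (1,4), t=3.0831
    cross y-line → (1,5), t=4.2378
    cross x-line → (0,5), t=4.3400 (wall)
  → r_1 = 4.3400
beam 2: φ=-45°, α=210°
  d=(-0.8660,-0.5000)  start (3,1)  tX=0.1963 tY=0.6600  stride 1/|dx|=1.1547 1/|dy|=2.0000
    cross x-line → (2,1), t=0.1963
    cross y-line → (2,0), t=0.6600 (wall)
  → r_2 = 0.6600
beam 3: φ=45°, α=300°
  d=(0.5000,-0.8660)  start (3,1)  tX=1.6600 tY=0.3811  stride 1/|dx|=2.0000 1/|dy|=1.1547
    cross y-line → (3,0), t=0.3811 (wall)
  → r_3 = 0.3811
beam 4: φ=135°, α=30°
  d=(0.8660,0.5000)  start (3,1)  tX=0.9584 tY=1.3400  stride 1/|dx|=1.1547 1/|dy|=2.0000
    cross x-line → (4,1), t=0.9584
    cross y-line → (4,2), t=1.3400
    cross x-line → (5,2), t=2.1131
    cross x-line → (6,2), t=3.2678
    cross y-line → (6,3), t=3.3400
    cross x-line → (7,3), t=4.4225 (wall)
  → r_4 = 4.4225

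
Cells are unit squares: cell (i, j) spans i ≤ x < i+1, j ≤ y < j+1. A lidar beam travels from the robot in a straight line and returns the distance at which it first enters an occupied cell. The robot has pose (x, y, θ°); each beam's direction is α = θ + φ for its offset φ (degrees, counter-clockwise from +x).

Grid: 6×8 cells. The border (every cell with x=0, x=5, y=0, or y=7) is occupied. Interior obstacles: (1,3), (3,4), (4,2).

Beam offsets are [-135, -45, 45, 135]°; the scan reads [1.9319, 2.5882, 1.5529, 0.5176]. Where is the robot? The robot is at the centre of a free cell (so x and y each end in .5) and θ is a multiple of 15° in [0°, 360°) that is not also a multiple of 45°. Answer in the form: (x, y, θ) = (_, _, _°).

Enumerate (i+0.5, j+0.5, θ) over the 21 free cells and 16 admissible headings. For each, cast all 4 beams and compare to the given ranges.
  (1.5, 1.5, 330°): beam 1 = 0.5176 ≠ 1.9319 ✗
  (2.5, 5.5, 60°): beam 1 = 4.6587 ≠ 1.9319 ✗
  (1.5, 5.5, 15°): beam 1 = 1.0000 ≠ 1.9319 ✗
  (1.5, 4.5, 30°): beam 1 = 0.5176 ≠ 1.9319 ✗
  (1.5, 4.5, 150°): beam 1 = 1.5529 ≠ 1.9319 ✗
  …
  (2.5, 1.5, 120°): r_1=1.9319, r_2=2.5882, r_3=1.5529, r_4=0.5176 — all match ✓
Unique over the lattice → pose = (2.5, 1.5, 120°).

(x, y, θ) = (2.5, 1.5, 120°)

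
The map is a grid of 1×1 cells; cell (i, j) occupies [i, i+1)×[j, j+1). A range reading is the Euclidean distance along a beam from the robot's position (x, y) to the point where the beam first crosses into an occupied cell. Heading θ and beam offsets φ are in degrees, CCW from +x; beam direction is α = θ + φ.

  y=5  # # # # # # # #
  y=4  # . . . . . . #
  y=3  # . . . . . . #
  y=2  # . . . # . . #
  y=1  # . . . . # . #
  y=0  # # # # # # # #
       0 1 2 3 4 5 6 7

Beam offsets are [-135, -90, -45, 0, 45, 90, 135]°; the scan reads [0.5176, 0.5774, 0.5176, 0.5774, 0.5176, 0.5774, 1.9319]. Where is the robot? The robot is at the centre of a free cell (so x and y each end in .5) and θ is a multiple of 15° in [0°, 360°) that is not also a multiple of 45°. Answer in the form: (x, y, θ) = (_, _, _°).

(x, y, θ) = (6.5, 1.5, 300°)

Enumerate (i+0.5, j+0.5, θ) over the 22 free cells and 16 admissible headings. For each, cast all 7 beams and compare to the given ranges.
  (5.5, 2.5, 30°): beam 3 = 1.5529 ≠ 0.5176 ✗
  (6.5, 3.5, 255°): beam 1 = 1.7321 ≠ 0.5176 ✗
  (3.5, 3.5, 15°): beam 1 = 2.8868 ≠ 0.5176 ✗
  (5.5, 4.5, 15°): beam 1 = 1.7321 ≠ 0.5176 ✗
  …
  (6.5, 1.5, 300°): r_1=0.5176, r_2=0.5774, r_3=0.5176, r_4=0.5774, r_5=0.5176, r_6=0.5774, r_7=1.9319 — all match ✓
Unique over the lattice → pose = (6.5, 1.5, 300°).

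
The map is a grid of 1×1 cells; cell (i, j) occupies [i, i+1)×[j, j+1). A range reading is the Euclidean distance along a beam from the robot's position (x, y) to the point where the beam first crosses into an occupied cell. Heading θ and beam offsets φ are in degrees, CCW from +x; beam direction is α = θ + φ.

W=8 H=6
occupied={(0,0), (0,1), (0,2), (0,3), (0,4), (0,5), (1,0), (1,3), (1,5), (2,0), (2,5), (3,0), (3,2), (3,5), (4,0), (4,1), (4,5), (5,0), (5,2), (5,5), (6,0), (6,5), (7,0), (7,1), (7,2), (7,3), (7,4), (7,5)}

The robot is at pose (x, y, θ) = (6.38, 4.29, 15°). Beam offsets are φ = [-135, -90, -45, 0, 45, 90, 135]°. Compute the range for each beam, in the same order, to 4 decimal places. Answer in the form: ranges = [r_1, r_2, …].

ranges = [1.4896, 2.3955, 0.7159, 0.6419, 0.8198, 0.7350, 1.4200]

beam 1: φ=-135°, α=240°
  cosα=-0.5000 sinα=-0.8660 | (6,4) | tMaxX 0.7600 tMaxY 0.3349 | tΔX 2.0000 tΔY 1.1547
    t=0.3349 [y] (6,3)
    t=0.7600 [x] (5,3)
    t=1.4896 [y] (5,2) — stop
  → r_1 = 1.4896
beam 2: φ=-90°, α=285°
  cosα=0.2588 sinα=-0.9659 | (6,4) | tMaxX 2.3955 tMaxY 0.3002 | tΔX 3.8637 tΔY 1.0353
    t=0.3002 [y] (6,3)
    t=1.3355 [y] (6,2)
    t=2.3708 [y] (6,1)
    t=2.3955 [x] (7,1) — stop
  → r_2 = 2.3955
beam 3: φ=-45°, α=330°
  cosα=0.8660 sinα=-0.5000 | (6,4) | tMaxX 0.7159 tMaxY 0.5800 | tΔX 1.1547 tΔY 2.0000
    t=0.5800 [y] (6,3)
    t=0.7159 [x] (7,3) — stop
  → r_3 = 0.7159
beam 4: φ=0°, α=15°
  cosα=0.9659 sinα=0.2588 | (6,4) | tMaxX 0.6419 tMaxY 2.7432 | tΔX 1.0353 tΔY 3.8637
    t=0.6419 [x] (7,4) — stop
  → r_4 = 0.6419
beam 5: φ=45°, α=60°
  cosα=0.5000 sinα=0.8660 | (6,4) | tMaxX 1.2400 tMaxY 0.8198 | tΔX 2.0000 tΔY 1.1547
    t=0.8198 [y] (6,5) — stop
  → r_5 = 0.8198
beam 6: φ=90°, α=105°
  cosα=-0.2588 sinα=0.9659 | (6,4) | tMaxX 1.4682 tMaxY 0.7350 | tΔX 3.8637 tΔY 1.0353
    t=0.7350 [y] (6,5) — stop
  → r_6 = 0.7350
beam 7: φ=135°, α=150°
  cosα=-0.8660 sinα=0.5000 | (6,4) | tMaxX 0.4388 tMaxY 1.4200 | tΔX 1.1547 tΔY 2.0000
    t=0.4388 [x] (5,4)
    t=1.4200 [y] (5,5) — stop
  → r_7 = 1.4200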